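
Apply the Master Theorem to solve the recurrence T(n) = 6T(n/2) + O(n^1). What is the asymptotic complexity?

Master Theorem for T(n) = 6T(n/2) + O(n^1):

a = 6, b = 2, c = 1
log_b(a) = log_2(6) = 2.5850

Case 1: c = 1 < log_2(6) = 2.5850
T(n) = O(n^(log_2 6))

For T(n) = 6T(n/2) + O(n^1): log_2(6) = 2.5850. This is Case 1 of the Master Theorem (c < log_b(a), work dominated by leaves), giving O(n^(log_2 6)).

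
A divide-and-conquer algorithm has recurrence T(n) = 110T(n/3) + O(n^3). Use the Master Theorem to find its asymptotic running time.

Master Theorem for T(n) = 110T(n/3) + O(n^3):

a = 110, b = 3, c = 3
log_b(a) = log_3(110) = 4.2786

Case 1: c = 3 < log_3(110) = 4.2786
T(n) = O(n^(log_3 110))

For T(n) = 110T(n/3) + O(n^3): log_3(110) = 4.2786. This is Case 1 of the Master Theorem (c < log_b(a), work dominated by leaves), giving O(n^(log_3 110)).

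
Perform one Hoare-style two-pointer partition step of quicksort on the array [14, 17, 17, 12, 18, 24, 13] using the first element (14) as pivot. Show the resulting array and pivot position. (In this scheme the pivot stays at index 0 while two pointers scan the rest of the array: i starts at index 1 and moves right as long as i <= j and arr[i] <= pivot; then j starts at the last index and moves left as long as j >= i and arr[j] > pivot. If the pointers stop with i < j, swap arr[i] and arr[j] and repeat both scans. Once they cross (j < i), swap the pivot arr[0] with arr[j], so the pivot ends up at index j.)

Hoare-style two-pointer partition with pivot = 14:

Initial array: [14, 17, 17, 12, 18, 24, 13]

Pointers start at i = 1, j = 6.
i stops at index 1 (arr[1]=17 > 14), j stops at index 6 (arr[6]=13 <= 14): swap arr[1] and arr[6], array becomes [14, 13, 17, 12, 18, 24, 17]
i stops at index 2 (arr[2]=17 > 14), j stops at index 3 (arr[3]=12 <= 14): swap arr[2] and arr[3], array becomes [14, 13, 12, 17, 18, 24, 17]
i ends at 3, j ends at 2: the pointers have crossed (j < i), so scanning stops.

Swap pivot arr[0] with arr[2] to place pivot at position 2: [12, 13, 14, 17, 18, 24, 17]
Pivot position: 2

After partitioning with pivot 14, the array becomes [12, 13, 14, 17, 18, 24, 17]. The pivot is placed at index 2. All elements to the left of the pivot are <= 14, and all elements to the right are > 14.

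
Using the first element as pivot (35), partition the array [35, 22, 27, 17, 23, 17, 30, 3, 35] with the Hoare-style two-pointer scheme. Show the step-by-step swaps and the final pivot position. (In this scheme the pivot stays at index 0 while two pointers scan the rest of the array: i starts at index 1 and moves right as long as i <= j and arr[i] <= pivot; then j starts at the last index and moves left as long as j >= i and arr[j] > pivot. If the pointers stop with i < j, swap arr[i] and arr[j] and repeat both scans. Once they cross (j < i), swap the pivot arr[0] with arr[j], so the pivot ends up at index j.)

Hoare-style two-pointer partition with pivot = 35:

Initial array: [35, 22, 27, 17, 23, 17, 30, 3, 35]

Pointers start at i = 1, j = 8.
i ends at 9, j ends at 8: the pointers have crossed (j < i), so scanning stops.

Swap pivot arr[0] with arr[8] to place pivot at position 8: [35, 22, 27, 17, 23, 17, 30, 3, 35]
Pivot position: 8

After partitioning with pivot 35, the array becomes [35, 22, 27, 17, 23, 17, 30, 3, 35]. The pivot is placed at index 8. All elements to the left of the pivot are <= 35, and all elements to the right are > 35.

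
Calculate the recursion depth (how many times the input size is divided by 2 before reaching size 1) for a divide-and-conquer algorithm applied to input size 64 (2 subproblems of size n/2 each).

For divide and conquer with division factor 2:

Problem sizes at each level:
Level 0: 64
Level 1: 32
Level 2: 16
Level 3: 8
Level 4: 4
Level 5: 2
Level 6: 1

The root is level 0 and the size-1 base case is level 6 (the tree spans levels 0 through 6, i.e. 7 levels counting the root), so the depth is the number of divisions: log_2(64) = 6

The recursion tree depth is log_2(64) = 6. At each level, the problem size is divided by 2, so it takes 6 divisions to reduce to a base case of size 1. The algorithm makes 2 recursive calls at each level.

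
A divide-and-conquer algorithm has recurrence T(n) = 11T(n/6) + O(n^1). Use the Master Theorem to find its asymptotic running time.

Master Theorem for T(n) = 11T(n/6) + O(n^1):

a = 11, b = 6, c = 1
log_b(a) = log_6(11) = 1.3383

Case 1: c = 1 < log_6(11) = 1.3383
T(n) = O(n^(log_6 11))

For T(n) = 11T(n/6) + O(n^1): log_6(11) = 1.3383. This is Case 1 of the Master Theorem (c < log_b(a), work dominated by leaves), giving O(n^(log_6 11)).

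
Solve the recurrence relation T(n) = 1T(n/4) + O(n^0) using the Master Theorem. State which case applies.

Master Theorem for T(n) = 1T(n/4) + O(n^0):

a = 1, b = 4, c = 0
log_b(a) = log_4(1) = 0.0000

Case 2: c = 0 = log_4(1) = 0.0000
T(n) = O(n^0 log n) = O(log n)

For T(n) = 1T(n/4) + O(n^0): log_4(1) = 0.0000. This is Case 2 of the Master Theorem (c = log_b(a), equal work at all levels), giving O(log n).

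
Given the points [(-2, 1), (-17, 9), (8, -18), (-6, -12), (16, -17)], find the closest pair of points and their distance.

Computing all pairwise distances among 5 points:

d((-2, 1), (-17, 9)) = 17.0
d((-2, 1), (8, -18)) = 21.4709
d((-2, 1), (-6, -12)) = 13.6015
d((-2, 1), (16, -17)) = 25.4558
d((-17, 9), (8, -18)) = 36.7967
d((-17, 9), (-6, -12)) = 23.7065
d((-17, 9), (16, -17)) = 42.0119
d((8, -18), (-6, -12)) = 15.2315
d((8, -18), (16, -17)) = 8.0623 <-- minimum
d((-6, -12), (16, -17)) = 22.561

Closest pair: (8, -18) and (16, -17) with distance 8.0623

The closest pair is (8, -18) and (16, -17) with Euclidean distance 8.0623. For 5 points, brute-force pairwise comparison is shown above. For large n, the divide-and-conquer algorithm (sort by x, recurse on halves, check the dividing strip) achieves O(n log n).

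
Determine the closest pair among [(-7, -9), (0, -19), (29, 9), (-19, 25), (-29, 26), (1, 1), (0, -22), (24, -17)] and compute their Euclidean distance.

Computing all pairwise distances among 8 points:

d((-7, -9), (0, -19)) = 12.2066
d((-7, -9), (29, 9)) = 40.2492
d((-7, -9), (-19, 25)) = 36.0555
d((-7, -9), (-29, 26)) = 41.3401
d((-7, -9), (1, 1)) = 12.8062
d((-7, -9), (0, -22)) = 14.7648
d((-7, -9), (24, -17)) = 32.0156
d((0, -19), (29, 9)) = 40.3113
d((0, -19), (-19, 25)) = 47.927
d((0, -19), (-29, 26)) = 53.535
d((0, -19), (1, 1)) = 20.025
d((0, -19), (0, -22)) = 3.0 <-- minimum
d((0, -19), (24, -17)) = 24.0832
d((29, 9), (-19, 25)) = 50.5964
d((29, 9), (-29, 26)) = 60.4401
d((29, 9), (1, 1)) = 29.1204
d((29, 9), (0, -22)) = 42.45
d((29, 9), (24, -17)) = 26.4764
d((-19, 25), (-29, 26)) = 10.0499
d((-19, 25), (1, 1)) = 31.241
d((-19, 25), (0, -22)) = 50.6952
d((-19, 25), (24, -17)) = 60.1082
d((-29, 26), (1, 1)) = 39.0512
d((-29, 26), (0, -22)) = 56.0803
d((-29, 26), (24, -17)) = 68.2495
d((1, 1), (0, -22)) = 23.0217
d((1, 1), (24, -17)) = 29.2062
d((0, -22), (24, -17)) = 24.5153

Closest pair: (0, -19) and (0, -22) with distance 3.0

The closest pair is (0, -19) and (0, -22) with Euclidean distance 3.0. For 8 points, brute-force pairwise comparison is shown above. For large n, the divide-and-conquer algorithm (sort by x, recurse on halves, check the dividing strip) achieves O(n log n).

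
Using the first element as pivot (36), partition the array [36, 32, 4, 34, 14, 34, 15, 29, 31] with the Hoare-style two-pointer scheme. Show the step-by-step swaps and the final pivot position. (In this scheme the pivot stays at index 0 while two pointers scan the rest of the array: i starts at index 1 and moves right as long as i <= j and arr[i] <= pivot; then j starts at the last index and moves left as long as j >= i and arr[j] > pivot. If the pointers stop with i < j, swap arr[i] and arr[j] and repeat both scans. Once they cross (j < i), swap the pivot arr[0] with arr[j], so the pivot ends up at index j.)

Hoare-style two-pointer partition with pivot = 36:

Initial array: [36, 32, 4, 34, 14, 34, 15, 29, 31]

Pointers start at i = 1, j = 8.
i ends at 9, j ends at 8: the pointers have crossed (j < i), so scanning stops.

Swap pivot arr[0] with arr[8] to place pivot at position 8: [31, 32, 4, 34, 14, 34, 15, 29, 36]
Pivot position: 8

After partitioning with pivot 36, the array becomes [31, 32, 4, 34, 14, 34, 15, 29, 36]. The pivot is placed at index 8. All elements to the left of the pivot are <= 36, and all elements to the right are > 36.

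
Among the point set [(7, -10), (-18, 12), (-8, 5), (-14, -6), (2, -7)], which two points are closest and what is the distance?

Computing all pairwise distances among 5 points:

d((7, -10), (-18, 12)) = 33.3017
d((7, -10), (-8, 5)) = 21.2132
d((7, -10), (-14, -6)) = 21.3776
d((7, -10), (2, -7)) = 5.831 <-- minimum
d((-18, 12), (-8, 5)) = 12.2066
d((-18, 12), (-14, -6)) = 18.4391
d((-18, 12), (2, -7)) = 27.5862
d((-8, 5), (-14, -6)) = 12.53
d((-8, 5), (2, -7)) = 15.6205
d((-14, -6), (2, -7)) = 16.0312

Closest pair: (7, -10) and (2, -7) with distance 5.831

The closest pair is (7, -10) and (2, -7) with Euclidean distance 5.831. For 5 points, brute-force pairwise comparison is shown above. For large n, the divide-and-conquer algorithm (sort by x, recurse on halves, check the dividing strip) achieves O(n log n).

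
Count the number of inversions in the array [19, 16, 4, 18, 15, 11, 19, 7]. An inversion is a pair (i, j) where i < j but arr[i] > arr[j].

Finding inversions in [19, 16, 4, 18, 15, 11, 19, 7]:

(0, 1): arr[0]=19 > arr[1]=16
(0, 2): arr[0]=19 > arr[2]=4
(0, 3): arr[0]=19 > arr[3]=18
(0, 4): arr[0]=19 > arr[4]=15
(0, 5): arr[0]=19 > arr[5]=11
(0, 7): arr[0]=19 > arr[7]=7
(1, 2): arr[1]=16 > arr[2]=4
(1, 4): arr[1]=16 > arr[4]=15
(1, 5): arr[1]=16 > arr[5]=11
(1, 7): arr[1]=16 > arr[7]=7
(3, 4): arr[3]=18 > arr[4]=15
(3, 5): arr[3]=18 > arr[5]=11
(3, 7): arr[3]=18 > arr[7]=7
(4, 5): arr[4]=15 > arr[5]=11
(4, 7): arr[4]=15 > arr[7]=7
(5, 7): arr[5]=11 > arr[7]=7
(6, 7): arr[6]=19 > arr[7]=7

Total inversions: 17

The array has 17 inversion(s): (0,1), (0,2), (0,3), (0,4), (0,5), (0,7), (1,2), (1,4), (1,5), (1,7), (3,4), (3,5), (3,7), (4,5), (4,7), (5,7), (6,7). Each pair (i,j) satisfies i < j and arr[i] > arr[j].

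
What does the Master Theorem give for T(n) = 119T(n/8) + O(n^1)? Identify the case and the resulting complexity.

Master Theorem for T(n) = 119T(n/8) + O(n^1):

a = 119, b = 8, c = 1
log_b(a) = log_8(119) = 2.2983

Case 1: c = 1 < log_8(119) = 2.2983
T(n) = O(n^(log_8 119))

For T(n) = 119T(n/8) + O(n^1): log_8(119) = 2.2983. This is Case 1 of the Master Theorem (c < log_b(a), work dominated by leaves), giving O(n^(log_8 119)).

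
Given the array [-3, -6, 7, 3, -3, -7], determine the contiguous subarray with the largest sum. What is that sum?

Using Kadane's algorithm on [-3, -6, 7, 3, -3, -7]:

Scanning through the array:
Position 1 (value -6): max_ending_here = -6, max_so_far = -3
Position 2 (value 7): max_ending_here = 7, max_so_far = 7
Position 3 (value 3): max_ending_here = 10, max_so_far = 10
Position 4 (value -3): max_ending_here = 7, max_so_far = 10
Position 5 (value -7): max_ending_here = 0, max_so_far = 10

Maximum subarray: [7, 3]
Maximum sum: 10

The maximum subarray is [7, 3] with sum 10. This subarray runs from index 2 to index 3.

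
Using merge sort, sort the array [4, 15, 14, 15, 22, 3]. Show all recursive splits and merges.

Merge sort trace:

Split: [4, 15, 14, 15, 22, 3] -> [4, 15, 14] and [15, 22, 3]
  Split: [4, 15, 14] -> [4] and [15, 14]
    Split: [15, 14] -> [15] and [14]
    Merge: [15] + [14] -> [14, 15]
  Merge: [4] + [14, 15] -> [4, 14, 15]
  Split: [15, 22, 3] -> [15] and [22, 3]
    Split: [22, 3] -> [22] and [3]
    Merge: [22] + [3] -> [3, 22]
  Merge: [15] + [3, 22] -> [3, 15, 22]
Merge: [4, 14, 15] + [3, 15, 22] -> [3, 4, 14, 15, 15, 22]

Final sorted array: [3, 4, 14, 15, 15, 22]

The merge sort proceeds by recursively splitting the array and merging sorted halves.
After all merges, the sorted array is [3, 4, 14, 15, 15, 22].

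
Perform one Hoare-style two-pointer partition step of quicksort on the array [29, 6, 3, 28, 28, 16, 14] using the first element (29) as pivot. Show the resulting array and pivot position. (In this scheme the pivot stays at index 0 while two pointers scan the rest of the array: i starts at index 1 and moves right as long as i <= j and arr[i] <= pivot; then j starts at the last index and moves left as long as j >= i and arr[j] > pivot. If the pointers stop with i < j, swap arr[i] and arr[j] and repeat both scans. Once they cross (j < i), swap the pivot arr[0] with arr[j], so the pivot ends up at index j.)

Hoare-style two-pointer partition with pivot = 29:

Initial array: [29, 6, 3, 28, 28, 16, 14]

Pointers start at i = 1, j = 6.
i ends at 7, j ends at 6: the pointers have crossed (j < i), so scanning stops.

Swap pivot arr[0] with arr[6] to place pivot at position 6: [14, 6, 3, 28, 28, 16, 29]
Pivot position: 6

After partitioning with pivot 29, the array becomes [14, 6, 3, 28, 28, 16, 29]. The pivot is placed at index 6. All elements to the left of the pivot are <= 29, and all elements to the right are > 29.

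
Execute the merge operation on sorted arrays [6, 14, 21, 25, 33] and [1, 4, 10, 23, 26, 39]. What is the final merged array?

Merging process:

Compare 6 vs 1: take 1 from right. Merged: [1]
Compare 6 vs 4: take 4 from right. Merged: [1, 4]
Compare 6 vs 10: take 6 from left. Merged: [1, 4, 6]
Compare 14 vs 10: take 10 from right. Merged: [1, 4, 6, 10]
Compare 14 vs 23: take 14 from left. Merged: [1, 4, 6, 10, 14]
Compare 21 vs 23: take 21 from left. Merged: [1, 4, 6, 10, 14, 21]
Compare 25 vs 23: take 23 from right. Merged: [1, 4, 6, 10, 14, 21, 23]
Compare 25 vs 26: take 25 from left. Merged: [1, 4, 6, 10, 14, 21, 23, 25]
Compare 33 vs 26: take 26 from right. Merged: [1, 4, 6, 10, 14, 21, 23, 25, 26]
Compare 33 vs 39: take 33 from left. Merged: [1, 4, 6, 10, 14, 21, 23, 25, 26, 33]
Append remaining from right: [39]. Merged: [1, 4, 6, 10, 14, 21, 23, 25, 26, 33, 39]

Final merged array: [1, 4, 6, 10, 14, 21, 23, 25, 26, 33, 39]
Total comparisons: 10

The merged array is [1, 4, 6, 10, 14, 21, 23, 25, 26, 33, 39], requiring 10 comparisons. The merge step runs in O(n) time where n is the total number of elements.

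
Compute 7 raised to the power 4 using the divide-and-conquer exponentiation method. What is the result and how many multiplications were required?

Computing 7^4 by squaring (build up from 7^1; each line after the first costs one multiplication):

7^1 = 7
7^2 = (7^1)^2 = 7^2 = 49
7^4 = (7^2)^2 = 49^2 = 2401

Result: 2401
Multiplications needed: 2 (2 lines after 7^1)

7^4 = 2401. Using exponentiation by squaring, this requires 2 multiplications. The key idea: if the exponent is even, square the half-power; if odd, multiply by the base once.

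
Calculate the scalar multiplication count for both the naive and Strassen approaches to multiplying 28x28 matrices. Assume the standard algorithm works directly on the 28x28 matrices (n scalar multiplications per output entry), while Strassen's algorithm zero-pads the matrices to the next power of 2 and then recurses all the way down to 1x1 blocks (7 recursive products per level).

Matrix multiplication for 28x28 matrices:

Strassen's algorithm requires power-of-2 dimensions. Pad 28x28 to 32x32 (next power of 2).

Standard algorithm: 28^3 = 21952 multiplications
Strassen's algorithm: 7^(log2(32)) = 7^5 = 16807 multiplications
Savings: 21952 - 16807 = 5145 multiplications

Standard: 21952 multiplications (28^3). Strassen: 16807 multiplications (7^5, after padding to 32x32). Strassen reduces 8 recursive multiplications to 7 at each level.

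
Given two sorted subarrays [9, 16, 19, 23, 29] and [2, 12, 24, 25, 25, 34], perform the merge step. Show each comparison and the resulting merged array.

Merging process:

Compare 9 vs 2: take 2 from right. Merged: [2]
Compare 9 vs 12: take 9 from left. Merged: [2, 9]
Compare 16 vs 12: take 12 from right. Merged: [2, 9, 12]
Compare 16 vs 24: take 16 from left. Merged: [2, 9, 12, 16]
Compare 19 vs 24: take 19 from left. Merged: [2, 9, 12, 16, 19]
Compare 23 vs 24: take 23 from left. Merged: [2, 9, 12, 16, 19, 23]
Compare 29 vs 24: take 24 from right. Merged: [2, 9, 12, 16, 19, 23, 24]
Compare 29 vs 25: take 25 from right. Merged: [2, 9, 12, 16, 19, 23, 24, 25]
Compare 29 vs 25: take 25 from right. Merged: [2, 9, 12, 16, 19, 23, 24, 25, 25]
Compare 29 vs 34: take 29 from left. Merged: [2, 9, 12, 16, 19, 23, 24, 25, 25, 29]
Append remaining from right: [34]. Merged: [2, 9, 12, 16, 19, 23, 24, 25, 25, 29, 34]

Final merged array: [2, 9, 12, 16, 19, 23, 24, 25, 25, 29, 34]
Total comparisons: 10

The merged array is [2, 9, 12, 16, 19, 23, 24, 25, 25, 29, 34], requiring 10 comparisons. The merge step runs in O(n) time where n is the total number of elements.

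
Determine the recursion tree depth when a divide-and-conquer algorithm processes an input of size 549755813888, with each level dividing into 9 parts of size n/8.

For divide and conquer with division factor 8:

Problem sizes at each level:
Level 0: 549755813888
Level 1: 68719476736
Level 2: 8589934592
Level 3: 1073741824
Level 4: 134217728
Level 5: 16777216
Level 6: 2097152
Level 7: 262144
Level 8: 32768
Level 9: 4096
Level 10: 512
Level 11: 64
Level 12: 8
Level 13: 1

The root is level 0 and the size-1 base case is level 13 (the tree spans levels 0 through 13, i.e. 14 levels counting the root), so the depth is the number of divisions: log_8(549755813888) = 13

The recursion tree depth is log_8(549755813888) = 13. At each level, the problem size is divided by 8, so it takes 13 divisions to reduce to a base case of size 1. The algorithm makes 9 recursive calls at each level.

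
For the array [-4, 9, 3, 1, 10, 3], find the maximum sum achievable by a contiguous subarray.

Using Kadane's algorithm on [-4, 9, 3, 1, 10, 3]:

Scanning through the array:
Position 1 (value 9): max_ending_here = 9, max_so_far = 9
Position 2 (value 3): max_ending_here = 12, max_so_far = 12
Position 3 (value 1): max_ending_here = 13, max_so_far = 13
Position 4 (value 10): max_ending_here = 23, max_so_far = 23
Position 5 (value 3): max_ending_here = 26, max_so_far = 26

Maximum subarray: [9, 3, 1, 10, 3]
Maximum sum: 26

The maximum subarray is [9, 3, 1, 10, 3] with sum 26. This subarray runs from index 1 to index 5.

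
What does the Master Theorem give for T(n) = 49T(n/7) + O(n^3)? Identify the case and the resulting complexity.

Master Theorem for T(n) = 49T(n/7) + O(n^3):

a = 49, b = 7, c = 3
log_b(a) = log_7(49) = 2.0000

Case 3: c = 3 > log_7(49) = 2.0000
T(n) = O(n^3) = O(n^3)

For T(n) = 49T(n/7) + O(n^3): log_7(49) = 2.0000. This is Case 3 of the Master Theorem (c > log_b(a), work dominated by root), giving O(n^3).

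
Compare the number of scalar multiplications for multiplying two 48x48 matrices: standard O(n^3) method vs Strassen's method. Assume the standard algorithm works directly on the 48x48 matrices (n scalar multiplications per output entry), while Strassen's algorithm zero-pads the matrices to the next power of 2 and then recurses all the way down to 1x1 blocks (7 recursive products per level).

Matrix multiplication for 48x48 matrices:

Strassen's algorithm requires power-of-2 dimensions. Pad 48x48 to 64x64 (next power of 2).

Standard algorithm: 48^3 = 110592 multiplications
Strassen's algorithm: 7^(log2(64)) = 7^6 = 117649 multiplications
Difference: 110592 - 117649 = -7057 (Strassen uses MORE here due to padding overhead — for small or just-over-power-of-2 n, padding can outweigh the per-level savings)

Standard: 110592 multiplications (48^3). Strassen: 117649 multiplications (7^6, after padding to 64x64). Strassen reduces 8 recursive multiplications to 7 at each level.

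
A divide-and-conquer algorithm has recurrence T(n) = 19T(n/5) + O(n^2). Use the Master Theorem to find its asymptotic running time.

Master Theorem for T(n) = 19T(n/5) + O(n^2):

a = 19, b = 5, c = 2
log_b(a) = log_5(19) = 1.8295

Case 3: c = 2 > log_5(19) = 1.8295
T(n) = O(n^2) = O(n^2)

For T(n) = 19T(n/5) + O(n^2): log_5(19) = 1.8295. This is Case 3 of the Master Theorem (c > log_b(a), work dominated by root), giving O(n^2).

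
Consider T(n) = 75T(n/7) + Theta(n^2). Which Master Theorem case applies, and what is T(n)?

Master Theorem for T(n) = 75T(n/7) + O(n^2):

a = 75, b = 7, c = 2
log_b(a) = log_7(75) = 2.2187

Case 1: c = 2 < log_7(75) = 2.2187
T(n) = O(n^(log_7 75))

For T(n) = 75T(n/7) + O(n^2): log_7(75) = 2.2187. This is Case 1 of the Master Theorem (c < log_b(a), work dominated by leaves), giving O(n^(log_7 75)).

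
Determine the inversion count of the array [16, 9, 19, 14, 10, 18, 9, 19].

Finding inversions in [16, 9, 19, 14, 10, 18, 9, 19]:

(0, 1): arr[0]=16 > arr[1]=9
(0, 3): arr[0]=16 > arr[3]=14
(0, 4): arr[0]=16 > arr[4]=10
(0, 6): arr[0]=16 > arr[6]=9
(2, 3): arr[2]=19 > arr[3]=14
(2, 4): arr[2]=19 > arr[4]=10
(2, 5): arr[2]=19 > arr[5]=18
(2, 6): arr[2]=19 > arr[6]=9
(3, 4): arr[3]=14 > arr[4]=10
(3, 6): arr[3]=14 > arr[6]=9
(4, 6): arr[4]=10 > arr[6]=9
(5, 6): arr[5]=18 > arr[6]=9

Total inversions: 12

The array has 12 inversion(s): (0,1), (0,3), (0,4), (0,6), (2,3), (2,4), (2,5), (2,6), (3,4), (3,6), (4,6), (5,6). Each pair (i,j) satisfies i < j and arr[i] > arr[j].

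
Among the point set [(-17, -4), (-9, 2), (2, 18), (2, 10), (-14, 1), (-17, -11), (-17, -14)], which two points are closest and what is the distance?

Computing all pairwise distances among 7 points:

d((-17, -4), (-9, 2)) = 10.0
d((-17, -4), (2, 18)) = 29.0689
d((-17, -4), (2, 10)) = 23.6008
d((-17, -4), (-14, 1)) = 5.831
d((-17, -4), (-17, -11)) = 7.0
d((-17, -4), (-17, -14)) = 10.0
d((-9, 2), (2, 18)) = 19.4165
d((-9, 2), (2, 10)) = 13.6015
d((-9, 2), (-14, 1)) = 5.099
d((-9, 2), (-17, -11)) = 15.2643
d((-9, 2), (-17, -14)) = 17.8885
d((2, 18), (2, 10)) = 8.0
d((2, 18), (-14, 1)) = 23.3452
d((2, 18), (-17, -11)) = 34.6699
d((2, 18), (-17, -14)) = 37.2156
d((2, 10), (-14, 1)) = 18.3576
d((2, 10), (-17, -11)) = 28.3196
d((2, 10), (-17, -14)) = 30.6105
d((-14, 1), (-17, -11)) = 12.3693
d((-14, 1), (-17, -14)) = 15.2971
d((-17, -11), (-17, -14)) = 3.0 <-- minimum

Closest pair: (-17, -11) and (-17, -14) with distance 3.0

The closest pair is (-17, -11) and (-17, -14) with Euclidean distance 3.0. For 7 points, brute-force pairwise comparison is shown above. For large n, the divide-and-conquer algorithm (sort by x, recurse on halves, check the dividing strip) achieves O(n log n).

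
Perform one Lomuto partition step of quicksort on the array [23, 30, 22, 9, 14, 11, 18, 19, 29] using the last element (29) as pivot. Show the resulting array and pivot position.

Lomuto partition with pivot = 29:

Initial array: [23, 30, 22, 9, 14, 11, 18, 19, 29]

arr[0]=23 <= 29: swap with position 0, array becomes [23, 30, 22, 9, 14, 11, 18, 19, 29]
arr[1]=30 > 29: no swap
arr[2]=22 <= 29: swap with position 1, array becomes [23, 22, 30, 9, 14, 11, 18, 19, 29]
arr[3]=9 <= 29: swap with position 2, array becomes [23, 22, 9, 30, 14, 11, 18, 19, 29]
arr[4]=14 <= 29: swap with position 3, array becomes [23, 22, 9, 14, 30, 11, 18, 19, 29]
arr[5]=11 <= 29: swap with position 4, array becomes [23, 22, 9, 14, 11, 30, 18, 19, 29]
arr[6]=18 <= 29: swap with position 5, array becomes [23, 22, 9, 14, 11, 18, 30, 19, 29]
arr[7]=19 <= 29: swap with position 6, array becomes [23, 22, 9, 14, 11, 18, 19, 30, 29]

Place pivot at position 7: [23, 22, 9, 14, 11, 18, 19, 29, 30]
Pivot position: 7

After partitioning with pivot 29, the array becomes [23, 22, 9, 14, 11, 18, 19, 29, 30]. The pivot is placed at index 7. All elements to the left of the pivot are <= 29, and all elements to the right are > 29.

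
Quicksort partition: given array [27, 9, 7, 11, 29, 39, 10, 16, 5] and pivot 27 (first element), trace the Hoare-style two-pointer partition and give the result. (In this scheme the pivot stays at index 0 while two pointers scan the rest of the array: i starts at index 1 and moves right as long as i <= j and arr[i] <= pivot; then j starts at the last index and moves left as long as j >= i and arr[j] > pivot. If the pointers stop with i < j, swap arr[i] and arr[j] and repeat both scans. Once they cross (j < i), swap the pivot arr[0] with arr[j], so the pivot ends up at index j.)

Hoare-style two-pointer partition with pivot = 27:

Initial array: [27, 9, 7, 11, 29, 39, 10, 16, 5]

Pointers start at i = 1, j = 8.
i stops at index 4 (arr[4]=29 > 27), j stops at index 8 (arr[8]=5 <= 27): swap arr[4] and arr[8], array becomes [27, 9, 7, 11, 5, 39, 10, 16, 29]
i stops at index 5 (arr[5]=39 > 27), j stops at index 7 (arr[7]=16 <= 27): swap arr[5] and arr[7], array becomes [27, 9, 7, 11, 5, 16, 10, 39, 29]
i ends at 7, j ends at 6: the pointers have crossed (j < i), so scanning stops.

Swap pivot arr[0] with arr[6] to place pivot at position 6: [10, 9, 7, 11, 5, 16, 27, 39, 29]
Pivot position: 6

After partitioning with pivot 27, the array becomes [10, 9, 7, 11, 5, 16, 27, 39, 29]. The pivot is placed at index 6. All elements to the left of the pivot are <= 27, and all elements to the right are > 27.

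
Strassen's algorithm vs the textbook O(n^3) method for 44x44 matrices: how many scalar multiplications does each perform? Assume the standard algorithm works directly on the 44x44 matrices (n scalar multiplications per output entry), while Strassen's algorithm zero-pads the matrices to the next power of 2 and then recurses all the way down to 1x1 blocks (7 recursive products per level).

Matrix multiplication for 44x44 matrices:

Strassen's algorithm requires power-of-2 dimensions. Pad 44x44 to 64x64 (next power of 2).

Standard algorithm: 44^3 = 85184 multiplications
Strassen's algorithm: 7^(log2(64)) = 7^6 = 117649 multiplications
Difference: 85184 - 117649 = -32465 (Strassen uses MORE here due to padding overhead — for small or just-over-power-of-2 n, padding can outweigh the per-level savings)

Standard: 85184 multiplications (44^3). Strassen: 117649 multiplications (7^6, after padding to 64x64). Strassen reduces 8 recursive multiplications to 7 at each level.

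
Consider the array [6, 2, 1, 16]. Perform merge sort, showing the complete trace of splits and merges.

Merge sort trace:

Split: [6, 2, 1, 16] -> [6, 2] and [1, 16]
  Split: [6, 2] -> [6] and [2]
  Merge: [6] + [2] -> [2, 6]
  Split: [1, 16] -> [1] and [16]
  Merge: [1] + [16] -> [1, 16]
Merge: [2, 6] + [1, 16] -> [1, 2, 6, 16]

Final sorted array: [1, 2, 6, 16]

The merge sort proceeds by recursively splitting the array and merging sorted halves.
After all merges, the sorted array is [1, 2, 6, 16].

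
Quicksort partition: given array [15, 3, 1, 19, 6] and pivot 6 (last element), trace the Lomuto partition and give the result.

Lomuto partition with pivot = 6:

Initial array: [15, 3, 1, 19, 6]

arr[0]=15 > 6: no swap
arr[1]=3 <= 6: swap with position 0, array becomes [3, 15, 1, 19, 6]
arr[2]=1 <= 6: swap with position 1, array becomes [3, 1, 15, 19, 6]
arr[3]=19 > 6: no swap

Place pivot at position 2: [3, 1, 6, 19, 15]
Pivot position: 2

After partitioning with pivot 6, the array becomes [3, 1, 6, 19, 15]. The pivot is placed at index 2. All elements to the left of the pivot are <= 6, and all elements to the right are > 6.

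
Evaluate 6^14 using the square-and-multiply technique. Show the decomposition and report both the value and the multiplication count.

Computing 6^14 by squaring (build up from 6^1; each line after the first costs one multiplication):

6^1 = 6
6^2 = (6^1)^2 = 6^2 = 36
6^3 = 6 * 6^2 = 6 * 36 = 216
6^6 = (6^3)^2 = 216^2 = 46656
6^7 = 6 * 6^6 = 6 * 46656 = 279936
6^14 = (6^7)^2 = 279936^2 = 78364164096

Result: 78364164096
Multiplications needed: 5 (5 lines after 6^1)

6^14 = 78364164096. Using exponentiation by squaring, this requires 5 multiplications. The key idea: if the exponent is even, square the half-power; if odd, multiply by the base once.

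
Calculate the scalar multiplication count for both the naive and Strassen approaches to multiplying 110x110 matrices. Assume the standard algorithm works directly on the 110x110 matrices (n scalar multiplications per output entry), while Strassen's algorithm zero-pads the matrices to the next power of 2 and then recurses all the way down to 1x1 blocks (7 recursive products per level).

Matrix multiplication for 110x110 matrices:

Strassen's algorithm requires power-of-2 dimensions. Pad 110x110 to 128x128 (next power of 2).

Standard algorithm: 110^3 = 1331000 multiplications
Strassen's algorithm: 7^(log2(128)) = 7^7 = 823543 multiplications
Savings: 1331000 - 823543 = 507457 multiplications

Standard: 1331000 multiplications (110^3). Strassen: 823543 multiplications (7^7, after padding to 128x128). Strassen reduces 8 recursive multiplications to 7 at each level.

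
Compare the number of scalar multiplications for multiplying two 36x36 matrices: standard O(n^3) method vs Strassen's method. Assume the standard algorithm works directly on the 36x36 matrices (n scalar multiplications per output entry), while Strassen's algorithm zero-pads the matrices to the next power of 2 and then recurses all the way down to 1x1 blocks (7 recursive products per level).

Matrix multiplication for 36x36 matrices:

Strassen's algorithm requires power-of-2 dimensions. Pad 36x36 to 64x64 (next power of 2).

Standard algorithm: 36^3 = 46656 multiplications
Strassen's algorithm: 7^(log2(64)) = 7^6 = 117649 multiplications
Difference: 46656 - 117649 = -70993 (Strassen uses MORE here due to padding overhead — for small or just-over-power-of-2 n, padding can outweigh the per-level savings)

Standard: 46656 multiplications (36^3). Strassen: 117649 multiplications (7^6, after padding to 64x64). Strassen reduces 8 recursive multiplications to 7 at each level.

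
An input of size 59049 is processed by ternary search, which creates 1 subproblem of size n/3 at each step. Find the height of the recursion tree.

For divide and conquer with division factor 3:

Problem sizes at each level:
Level 0: 59049
Level 1: 19683
Level 2: 6561
Level 3: 2187
Level 4: 729
Level 5: 243
Level 6: 81
Level 7: 27
Level 8: 9
Level 9: 3
Level 10: 1

The root is level 0 and the size-1 base case is level 10 (the tree spans levels 0 through 10, i.e. 11 levels counting the root), so the depth is the number of divisions: log_3(59049) = 10

The recursion tree depth is log_3(59049) = 10. At each level, the problem size is divided by 3, so it takes 10 divisions to reduce to a base case of size 1. The algorithm makes 1 recursive call at each level.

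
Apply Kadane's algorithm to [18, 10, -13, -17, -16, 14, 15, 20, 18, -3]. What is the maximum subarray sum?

Using Kadane's algorithm on [18, 10, -13, -17, -16, 14, 15, 20, 18, -3]:

Scanning through the array:
Position 1 (value 10): max_ending_here = 28, max_so_far = 28
Position 2 (value -13): max_ending_here = 15, max_so_far = 28
Position 3 (value -17): max_ending_here = -2, max_so_far = 28
Position 4 (value -16): max_ending_here = -16, max_so_far = 28
Position 5 (value 14): max_ending_here = 14, max_so_far = 28
Position 6 (value 15): max_ending_here = 29, max_so_far = 29
Position 7 (value 20): max_ending_here = 49, max_so_far = 49
Position 8 (value 18): max_ending_here = 67, max_so_far = 67
Position 9 (value -3): max_ending_here = 64, max_so_far = 67

Maximum subarray: [14, 15, 20, 18]
Maximum sum: 67

The maximum subarray is [14, 15, 20, 18] with sum 67. This subarray runs from index 5 to index 8.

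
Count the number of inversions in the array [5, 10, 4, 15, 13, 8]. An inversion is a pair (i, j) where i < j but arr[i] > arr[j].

Finding inversions in [5, 10, 4, 15, 13, 8]:

(0, 2): arr[0]=5 > arr[2]=4
(1, 2): arr[1]=10 > arr[2]=4
(1, 5): arr[1]=10 > arr[5]=8
(3, 4): arr[3]=15 > arr[4]=13
(3, 5): arr[3]=15 > arr[5]=8
(4, 5): arr[4]=13 > arr[5]=8

Total inversions: 6

The array has 6 inversion(s): (0,2), (1,2), (1,5), (3,4), (3,5), (4,5). Each pair (i,j) satisfies i < j and arr[i] > arr[j].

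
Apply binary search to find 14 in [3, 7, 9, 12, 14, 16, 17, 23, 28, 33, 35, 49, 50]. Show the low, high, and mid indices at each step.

Binary search for 14 in [3, 7, 9, 12, 14, 16, 17, 23, 28, 33, 35, 49, 50]:

lo=0, hi=12, mid=6, arr[mid]=17 -> 17 > 14, search left half
lo=0, hi=5, mid=2, arr[mid]=9 -> 9 < 14, search right half
lo=3, hi=5, mid=4, arr[mid]=14 -> Found target at index 4!

Binary search finds 14 at index 4 after 3 comparisons. The search repeatedly halves the search space by comparing with the middle element.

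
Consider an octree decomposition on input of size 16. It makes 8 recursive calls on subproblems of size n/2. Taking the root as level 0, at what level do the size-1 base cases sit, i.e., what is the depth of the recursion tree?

For divide and conquer with division factor 2:

Problem sizes at each level:
Level 0: 16
Level 1: 8
Level 2: 4
Level 3: 2
Level 4: 1

The root is level 0 and the size-1 base case is level 4 (the tree spans levels 0 through 4, i.e. 5 levels counting the root), so the depth is the number of divisions: log_2(16) = 4

The recursion tree depth is log_2(16) = 4. At each level, the problem size is divided by 2, so it takes 4 divisions to reduce to a base case of size 1. The algorithm makes 8 recursive calls at each level.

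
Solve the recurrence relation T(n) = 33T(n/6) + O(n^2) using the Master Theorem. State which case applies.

Master Theorem for T(n) = 33T(n/6) + O(n^2):

a = 33, b = 6, c = 2
log_b(a) = log_6(33) = 1.9514

Case 3: c = 2 > log_6(33) = 1.9514
T(n) = O(n^2) = O(n^2)

For T(n) = 33T(n/6) + O(n^2): log_6(33) = 1.9514. This is Case 3 of the Master Theorem (c > log_b(a), work dominated by root), giving O(n^2).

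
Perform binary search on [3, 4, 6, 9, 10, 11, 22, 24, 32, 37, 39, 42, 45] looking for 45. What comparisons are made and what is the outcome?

Binary search for 45 in [3, 4, 6, 9, 10, 11, 22, 24, 32, 37, 39, 42, 45]:

lo=0, hi=12, mid=6, arr[mid]=22 -> 22 < 45, search right half
lo=7, hi=12, mid=9, arr[mid]=37 -> 37 < 45, search right half
lo=10, hi=12, mid=11, arr[mid]=42 -> 42 < 45, search right half
lo=12, hi=12, mid=12, arr[mid]=45 -> Found target at index 12!

Binary search finds 45 at index 12 after 4 comparisons. The search repeatedly halves the search space by comparing with the middle element.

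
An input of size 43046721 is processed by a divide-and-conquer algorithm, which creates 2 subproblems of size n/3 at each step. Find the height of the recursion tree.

For divide and conquer with division factor 3:

Problem sizes at each level:
Level 0: 43046721
Level 1: 14348907
Level 2: 4782969
Level 3: 1594323
Level 4: 531441
Level 5: 177147
Level 6: 59049
Level 7: 19683
Level 8: 6561
Level 9: 2187
Level 10: 729
Level 11: 243
Level 12: 81
Level 13: 27
Level 14: 9
Level 15: 3
Level 16: 1

The root is level 0 and the size-1 base case is level 16 (the tree spans levels 0 through 16, i.e. 17 levels counting the root), so the depth is the number of divisions: log_3(43046721) = 16

The recursion tree depth is log_3(43046721) = 16. At each level, the problem size is divided by 3, so it takes 16 divisions to reduce to a base case of size 1. The algorithm makes 2 recursive calls at each level.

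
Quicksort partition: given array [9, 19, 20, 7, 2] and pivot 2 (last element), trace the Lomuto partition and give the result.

Lomuto partition with pivot = 2:

Initial array: [9, 19, 20, 7, 2]

arr[0]=9 > 2: no swap
arr[1]=19 > 2: no swap
arr[2]=20 > 2: no swap
arr[3]=7 > 2: no swap

Place pivot at position 0: [2, 19, 20, 7, 9]
Pivot position: 0

After partitioning with pivot 2, the array becomes [2, 19, 20, 7, 9]. The pivot is placed at index 0. All elements to the left of the pivot are <= 2, and all elements to the right are > 2.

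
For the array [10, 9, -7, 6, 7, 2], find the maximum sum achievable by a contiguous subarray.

Using Kadane's algorithm on [10, 9, -7, 6, 7, 2]:

Scanning through the array:
Position 1 (value 9): max_ending_here = 19, max_so_far = 19
Position 2 (value -7): max_ending_here = 12, max_so_far = 19
Position 3 (value 6): max_ending_here = 18, max_so_far = 19
Position 4 (value 7): max_ending_here = 25, max_so_far = 25
Position 5 (value 2): max_ending_here = 27, max_so_far = 27

Maximum subarray: [10, 9, -7, 6, 7, 2]
Maximum sum: 27

The maximum subarray is [10, 9, -7, 6, 7, 2] with sum 27. This subarray runs from index 0 to index 5.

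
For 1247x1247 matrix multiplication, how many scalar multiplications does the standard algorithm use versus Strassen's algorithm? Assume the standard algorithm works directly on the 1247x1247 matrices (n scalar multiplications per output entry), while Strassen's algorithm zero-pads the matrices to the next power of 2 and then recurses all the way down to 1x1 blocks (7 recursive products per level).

Matrix multiplication for 1247x1247 matrices:

Strassen's algorithm requires power-of-2 dimensions. Pad 1247x1247 to 2048x2048 (next power of 2).

Standard algorithm: 1247^3 = 1939096223 multiplications
Strassen's algorithm: 7^(log2(2048)) = 7^11 = 1977326743 multiplications
Difference: 1939096223 - 1977326743 = -38230520 (Strassen uses MORE here due to padding overhead — for small or just-over-power-of-2 n, padding can outweigh the per-level savings)

Standard: 1939096223 multiplications (1247^3). Strassen: 1977326743 multiplications (7^11, after padding to 2048x2048). Strassen reduces 8 recursive multiplications to 7 at each level.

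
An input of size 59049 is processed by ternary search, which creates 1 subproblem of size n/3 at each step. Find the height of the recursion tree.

For divide and conquer with division factor 3:

Problem sizes at each level:
Level 0: 59049
Level 1: 19683
Level 2: 6561
Level 3: 2187
Level 4: 729
Level 5: 243
Level 6: 81
Level 7: 27
Level 8: 9
Level 9: 3
Level 10: 1

The root is level 0 and the size-1 base case is level 10 (the tree spans levels 0 through 10, i.e. 11 levels counting the root), so the depth is the number of divisions: log_3(59049) = 10

The recursion tree depth is log_3(59049) = 10. At each level, the problem size is divided by 3, so it takes 10 divisions to reduce to a base case of size 1. The algorithm makes 1 recursive call at each level.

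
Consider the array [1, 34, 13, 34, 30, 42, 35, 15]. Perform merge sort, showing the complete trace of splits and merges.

Merge sort trace:

Split: [1, 34, 13, 34, 30, 42, 35, 15] -> [1, 34, 13, 34] and [30, 42, 35, 15]
  Split: [1, 34, 13, 34] -> [1, 34] and [13, 34]
    Split: [1, 34] -> [1] and [34]
    Merge: [1] + [34] -> [1, 34]
    Split: [13, 34] -> [13] and [34]
    Merge: [13] + [34] -> [13, 34]
  Merge: [1, 34] + [13, 34] -> [1, 13, 34, 34]
  Split: [30, 42, 35, 15] -> [30, 42] and [35, 15]
    Split: [30, 42] -> [30] and [42]
    Merge: [30] + [42] -> [30, 42]
    Split: [35, 15] -> [35] and [15]
    Merge: [35] + [15] -> [15, 35]
  Merge: [30, 42] + [15, 35] -> [15, 30, 35, 42]
Merge: [1, 13, 34, 34] + [15, 30, 35, 42] -> [1, 13, 15, 30, 34, 34, 35, 42]

Final sorted array: [1, 13, 15, 30, 34, 34, 35, 42]

The merge sort proceeds by recursively splitting the array and merging sorted halves.
After all merges, the sorted array is [1, 13, 15, 30, 34, 34, 35, 42].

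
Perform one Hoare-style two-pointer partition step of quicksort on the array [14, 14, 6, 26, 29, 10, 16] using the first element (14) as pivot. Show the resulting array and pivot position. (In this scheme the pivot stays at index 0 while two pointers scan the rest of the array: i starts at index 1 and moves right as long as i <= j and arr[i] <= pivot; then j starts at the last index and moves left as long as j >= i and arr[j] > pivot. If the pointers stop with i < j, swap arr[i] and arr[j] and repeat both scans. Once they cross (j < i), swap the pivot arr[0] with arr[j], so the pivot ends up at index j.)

Hoare-style two-pointer partition with pivot = 14:

Initial array: [14, 14, 6, 26, 29, 10, 16]

Pointers start at i = 1, j = 6.
i stops at index 3 (arr[3]=26 > 14), j stops at index 5 (arr[5]=10 <= 14): swap arr[3] and arr[5], array becomes [14, 14, 6, 10, 29, 26, 16]
i ends at 4, j ends at 3: the pointers have crossed (j < i), so scanning stops.

Swap pivot arr[0] with arr[3] to place pivot at position 3: [10, 14, 6, 14, 29, 26, 16]
Pivot position: 3

After partitioning with pivot 14, the array becomes [10, 14, 6, 14, 29, 26, 16]. The pivot is placed at index 3. All elements to the left of the pivot are <= 14, and all elements to the right are > 14.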